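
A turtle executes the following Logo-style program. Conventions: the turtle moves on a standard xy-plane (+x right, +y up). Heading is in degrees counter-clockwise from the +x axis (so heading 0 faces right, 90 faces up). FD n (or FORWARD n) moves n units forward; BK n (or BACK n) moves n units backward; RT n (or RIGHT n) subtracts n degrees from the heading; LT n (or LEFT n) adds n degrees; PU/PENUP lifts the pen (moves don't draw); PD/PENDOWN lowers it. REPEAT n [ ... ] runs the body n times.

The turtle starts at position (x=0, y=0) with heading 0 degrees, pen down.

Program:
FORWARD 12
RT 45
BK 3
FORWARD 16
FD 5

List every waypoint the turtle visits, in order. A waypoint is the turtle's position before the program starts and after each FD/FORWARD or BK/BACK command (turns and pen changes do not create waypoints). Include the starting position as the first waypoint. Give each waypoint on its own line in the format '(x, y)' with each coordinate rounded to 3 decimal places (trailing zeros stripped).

Answer: (0, 0)
(12, 0)
(9.879, 2.121)
(21.192, -9.192)
(24.728, -12.728)

Derivation:
Executing turtle program step by step:
Start: pos=(0,0), heading=0, pen down
FD 12: (0,0) -> (12,0) [heading=0, draw]
RT 45: heading 0 -> 315
BK 3: (12,0) -> (9.879,2.121) [heading=315, draw]
FD 16: (9.879,2.121) -> (21.192,-9.192) [heading=315, draw]
FD 5: (21.192,-9.192) -> (24.728,-12.728) [heading=315, draw]
Final: pos=(24.728,-12.728), heading=315, 4 segment(s) drawn
Waypoints (5 total):
(0, 0)
(12, 0)
(9.879, 2.121)
(21.192, -9.192)
(24.728, -12.728)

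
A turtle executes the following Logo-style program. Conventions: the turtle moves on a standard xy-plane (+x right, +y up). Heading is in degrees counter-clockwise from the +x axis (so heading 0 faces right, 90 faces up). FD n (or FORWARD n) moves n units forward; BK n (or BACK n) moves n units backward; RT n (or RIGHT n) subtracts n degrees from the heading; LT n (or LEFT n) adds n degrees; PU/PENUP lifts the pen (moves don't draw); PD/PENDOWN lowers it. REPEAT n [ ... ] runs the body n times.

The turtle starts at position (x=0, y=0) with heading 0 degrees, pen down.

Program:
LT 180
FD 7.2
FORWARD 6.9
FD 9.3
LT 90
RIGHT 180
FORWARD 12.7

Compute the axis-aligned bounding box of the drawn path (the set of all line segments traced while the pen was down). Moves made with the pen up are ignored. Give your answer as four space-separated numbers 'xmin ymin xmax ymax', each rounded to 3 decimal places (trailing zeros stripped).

Answer: -23.4 0 0 12.7

Derivation:
Executing turtle program step by step:
Start: pos=(0,0), heading=0, pen down
LT 180: heading 0 -> 180
FD 7.2: (0,0) -> (-7.2,0) [heading=180, draw]
FD 6.9: (-7.2,0) -> (-14.1,0) [heading=180, draw]
FD 9.3: (-14.1,0) -> (-23.4,0) [heading=180, draw]
LT 90: heading 180 -> 270
RT 180: heading 270 -> 90
FD 12.7: (-23.4,0) -> (-23.4,12.7) [heading=90, draw]
Final: pos=(-23.4,12.7), heading=90, 4 segment(s) drawn

Segment endpoints: x in {-23.4, -14.1, -7.2, 0}, y in {0, 0, 0, 0, 12.7}
xmin=-23.4, ymin=0, xmax=0, ymax=12.7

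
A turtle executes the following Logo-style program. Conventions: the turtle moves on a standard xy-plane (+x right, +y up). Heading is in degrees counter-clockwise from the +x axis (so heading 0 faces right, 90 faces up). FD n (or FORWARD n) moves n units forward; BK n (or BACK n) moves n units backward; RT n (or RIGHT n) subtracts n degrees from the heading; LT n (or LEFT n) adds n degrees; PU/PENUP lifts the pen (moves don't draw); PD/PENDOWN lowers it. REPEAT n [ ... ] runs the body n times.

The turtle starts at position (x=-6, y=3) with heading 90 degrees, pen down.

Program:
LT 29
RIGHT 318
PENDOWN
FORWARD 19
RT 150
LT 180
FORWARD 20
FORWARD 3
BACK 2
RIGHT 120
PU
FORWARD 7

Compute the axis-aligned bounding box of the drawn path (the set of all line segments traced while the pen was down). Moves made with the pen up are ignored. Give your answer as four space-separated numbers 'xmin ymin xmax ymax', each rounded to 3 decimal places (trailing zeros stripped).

Executing turtle program step by step:
Start: pos=(-6,3), heading=90, pen down
LT 29: heading 90 -> 119
RT 318: heading 119 -> 161
PD: pen down
FD 19: (-6,3) -> (-23.965,9.186) [heading=161, draw]
RT 150: heading 161 -> 11
LT 180: heading 11 -> 191
FD 20: (-23.965,9.186) -> (-43.597,5.37) [heading=191, draw]
FD 3: (-43.597,5.37) -> (-46.542,4.797) [heading=191, draw]
BK 2: (-46.542,4.797) -> (-44.579,5.179) [heading=191, draw]
RT 120: heading 191 -> 71
PU: pen up
FD 7: (-44.579,5.179) -> (-42.3,11.797) [heading=71, move]
Final: pos=(-42.3,11.797), heading=71, 4 segment(s) drawn

Segment endpoints: x in {-46.542, -44.579, -43.597, -23.965, -6}, y in {3, 4.797, 5.179, 5.37, 9.186}
xmin=-46.542, ymin=3, xmax=-6, ymax=9.186

Answer: -46.542 3 -6 9.186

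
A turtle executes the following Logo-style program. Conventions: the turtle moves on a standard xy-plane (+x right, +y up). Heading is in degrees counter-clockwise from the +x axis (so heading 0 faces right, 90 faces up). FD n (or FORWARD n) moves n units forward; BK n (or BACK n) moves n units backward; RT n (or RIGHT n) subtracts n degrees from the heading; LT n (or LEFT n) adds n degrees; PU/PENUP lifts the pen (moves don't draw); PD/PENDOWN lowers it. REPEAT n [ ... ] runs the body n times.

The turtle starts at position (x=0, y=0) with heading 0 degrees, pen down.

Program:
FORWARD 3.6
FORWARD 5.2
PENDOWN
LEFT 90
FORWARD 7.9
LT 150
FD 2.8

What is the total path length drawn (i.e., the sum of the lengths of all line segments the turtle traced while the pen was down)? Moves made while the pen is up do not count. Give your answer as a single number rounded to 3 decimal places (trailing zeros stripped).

Executing turtle program step by step:
Start: pos=(0,0), heading=0, pen down
FD 3.6: (0,0) -> (3.6,0) [heading=0, draw]
FD 5.2: (3.6,0) -> (8.8,0) [heading=0, draw]
PD: pen down
LT 90: heading 0 -> 90
FD 7.9: (8.8,0) -> (8.8,7.9) [heading=90, draw]
LT 150: heading 90 -> 240
FD 2.8: (8.8,7.9) -> (7.4,5.475) [heading=240, draw]
Final: pos=(7.4,5.475), heading=240, 4 segment(s) drawn

Segment lengths:
  seg 1: (0,0) -> (3.6,0), length = 3.6
  seg 2: (3.6,0) -> (8.8,0), length = 5.2
  seg 3: (8.8,0) -> (8.8,7.9), length = 7.9
  seg 4: (8.8,7.9) -> (7.4,5.475), length = 2.8
Total = 19.5

Answer: 19.5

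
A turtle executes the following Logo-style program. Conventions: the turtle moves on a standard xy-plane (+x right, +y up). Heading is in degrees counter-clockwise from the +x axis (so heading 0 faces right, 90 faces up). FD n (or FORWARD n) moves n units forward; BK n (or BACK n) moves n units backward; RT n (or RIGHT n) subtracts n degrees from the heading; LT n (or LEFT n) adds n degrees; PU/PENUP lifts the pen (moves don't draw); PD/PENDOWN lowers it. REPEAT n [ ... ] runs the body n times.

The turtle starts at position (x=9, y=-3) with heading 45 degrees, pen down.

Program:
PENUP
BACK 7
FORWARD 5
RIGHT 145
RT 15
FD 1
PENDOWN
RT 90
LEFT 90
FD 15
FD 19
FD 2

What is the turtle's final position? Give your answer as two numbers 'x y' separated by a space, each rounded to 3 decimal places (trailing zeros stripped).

Executing turtle program step by step:
Start: pos=(9,-3), heading=45, pen down
PU: pen up
BK 7: (9,-3) -> (4.05,-7.95) [heading=45, move]
FD 5: (4.05,-7.95) -> (7.586,-4.414) [heading=45, move]
RT 145: heading 45 -> 260
RT 15: heading 260 -> 245
FD 1: (7.586,-4.414) -> (7.163,-5.321) [heading=245, move]
PD: pen down
RT 90: heading 245 -> 155
LT 90: heading 155 -> 245
FD 15: (7.163,-5.321) -> (0.824,-18.915) [heading=245, draw]
FD 19: (0.824,-18.915) -> (-7.206,-36.135) [heading=245, draw]
FD 2: (-7.206,-36.135) -> (-8.051,-37.948) [heading=245, draw]
Final: pos=(-8.051,-37.948), heading=245, 3 segment(s) drawn

Answer: -8.051 -37.948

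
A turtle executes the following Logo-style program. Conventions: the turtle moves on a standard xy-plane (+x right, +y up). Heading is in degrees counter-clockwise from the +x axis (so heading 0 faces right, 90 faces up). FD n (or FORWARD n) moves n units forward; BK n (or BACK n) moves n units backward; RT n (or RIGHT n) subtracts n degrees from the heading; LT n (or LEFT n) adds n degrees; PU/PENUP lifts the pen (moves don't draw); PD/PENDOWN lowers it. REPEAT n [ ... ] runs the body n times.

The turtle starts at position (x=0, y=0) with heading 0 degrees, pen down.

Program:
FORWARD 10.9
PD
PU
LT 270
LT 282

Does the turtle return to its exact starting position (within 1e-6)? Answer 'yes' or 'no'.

Answer: no

Derivation:
Executing turtle program step by step:
Start: pos=(0,0), heading=0, pen down
FD 10.9: (0,0) -> (10.9,0) [heading=0, draw]
PD: pen down
PU: pen up
LT 270: heading 0 -> 270
LT 282: heading 270 -> 192
Final: pos=(10.9,0), heading=192, 1 segment(s) drawn

Start position: (0, 0)
Final position: (10.9, 0)
Distance = 10.9; >= 1e-6 -> NOT closed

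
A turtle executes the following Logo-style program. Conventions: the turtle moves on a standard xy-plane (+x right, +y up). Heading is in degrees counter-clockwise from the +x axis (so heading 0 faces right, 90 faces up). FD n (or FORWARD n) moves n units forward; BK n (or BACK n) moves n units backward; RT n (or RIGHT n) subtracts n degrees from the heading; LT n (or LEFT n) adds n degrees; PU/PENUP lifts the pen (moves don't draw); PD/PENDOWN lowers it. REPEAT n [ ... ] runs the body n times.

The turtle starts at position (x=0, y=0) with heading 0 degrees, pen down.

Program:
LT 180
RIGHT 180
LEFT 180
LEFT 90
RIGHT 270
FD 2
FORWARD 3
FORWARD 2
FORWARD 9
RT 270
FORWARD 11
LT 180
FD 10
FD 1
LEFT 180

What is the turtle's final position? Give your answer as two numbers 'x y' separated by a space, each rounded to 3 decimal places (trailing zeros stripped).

Answer: 16 0

Derivation:
Executing turtle program step by step:
Start: pos=(0,0), heading=0, pen down
LT 180: heading 0 -> 180
RT 180: heading 180 -> 0
LT 180: heading 0 -> 180
LT 90: heading 180 -> 270
RT 270: heading 270 -> 0
FD 2: (0,0) -> (2,0) [heading=0, draw]
FD 3: (2,0) -> (5,0) [heading=0, draw]
FD 2: (5,0) -> (7,0) [heading=0, draw]
FD 9: (7,0) -> (16,0) [heading=0, draw]
RT 270: heading 0 -> 90
FD 11: (16,0) -> (16,11) [heading=90, draw]
LT 180: heading 90 -> 270
FD 10: (16,11) -> (16,1) [heading=270, draw]
FD 1: (16,1) -> (16,0) [heading=270, draw]
LT 180: heading 270 -> 90
Final: pos=(16,0), heading=90, 7 segment(s) drawn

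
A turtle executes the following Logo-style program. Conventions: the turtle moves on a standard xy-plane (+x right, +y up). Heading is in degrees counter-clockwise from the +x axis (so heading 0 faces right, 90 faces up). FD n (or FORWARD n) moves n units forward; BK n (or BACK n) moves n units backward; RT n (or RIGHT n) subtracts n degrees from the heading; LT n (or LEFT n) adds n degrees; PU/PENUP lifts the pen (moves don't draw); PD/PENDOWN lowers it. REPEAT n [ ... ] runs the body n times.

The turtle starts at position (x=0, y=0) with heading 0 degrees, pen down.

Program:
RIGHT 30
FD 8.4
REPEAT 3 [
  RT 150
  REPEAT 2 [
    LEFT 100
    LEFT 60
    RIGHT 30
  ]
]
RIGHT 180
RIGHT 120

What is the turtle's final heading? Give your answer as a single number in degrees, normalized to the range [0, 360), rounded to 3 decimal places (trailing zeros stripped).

Answer: 0

Derivation:
Executing turtle program step by step:
Start: pos=(0,0), heading=0, pen down
RT 30: heading 0 -> 330
FD 8.4: (0,0) -> (7.275,-4.2) [heading=330, draw]
REPEAT 3 [
  -- iteration 1/3 --
  RT 150: heading 330 -> 180
  REPEAT 2 [
    -- iteration 1/2 --
    LT 100: heading 180 -> 280
    LT 60: heading 280 -> 340
    RT 30: heading 340 -> 310
    -- iteration 2/2 --
    LT 100: heading 310 -> 50
    LT 60: heading 50 -> 110
    RT 30: heading 110 -> 80
  ]
  -- iteration 2/3 --
  RT 150: heading 80 -> 290
  REPEAT 2 [
    -- iteration 1/2 --
    LT 100: heading 290 -> 30
    LT 60: heading 30 -> 90
    RT 30: heading 90 -> 60
    -- iteration 2/2 --
    LT 100: heading 60 -> 160
    LT 60: heading 160 -> 220
    RT 30: heading 220 -> 190
  ]
  -- iteration 3/3 --
  RT 150: heading 190 -> 40
  REPEAT 2 [
    -- iteration 1/2 --
    LT 100: heading 40 -> 140
    LT 60: heading 140 -> 200
    RT 30: heading 200 -> 170
    -- iteration 2/2 --
    LT 100: heading 170 -> 270
    LT 60: heading 270 -> 330
    RT 30: heading 330 -> 300
  ]
]
RT 180: heading 300 -> 120
RT 120: heading 120 -> 0
Final: pos=(7.275,-4.2), heading=0, 1 segment(s) drawn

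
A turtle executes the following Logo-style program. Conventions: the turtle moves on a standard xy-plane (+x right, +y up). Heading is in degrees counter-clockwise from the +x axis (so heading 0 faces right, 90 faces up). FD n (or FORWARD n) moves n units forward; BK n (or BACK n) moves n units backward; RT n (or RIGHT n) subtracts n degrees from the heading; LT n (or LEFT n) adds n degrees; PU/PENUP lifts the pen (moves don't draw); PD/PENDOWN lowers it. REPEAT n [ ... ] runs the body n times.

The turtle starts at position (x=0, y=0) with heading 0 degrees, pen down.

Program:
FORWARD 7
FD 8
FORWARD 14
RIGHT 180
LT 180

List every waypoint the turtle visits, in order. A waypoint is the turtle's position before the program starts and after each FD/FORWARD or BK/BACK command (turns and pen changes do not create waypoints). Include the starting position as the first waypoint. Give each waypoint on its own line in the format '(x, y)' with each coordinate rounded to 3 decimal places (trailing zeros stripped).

Answer: (0, 0)
(7, 0)
(15, 0)
(29, 0)

Derivation:
Executing turtle program step by step:
Start: pos=(0,0), heading=0, pen down
FD 7: (0,0) -> (7,0) [heading=0, draw]
FD 8: (7,0) -> (15,0) [heading=0, draw]
FD 14: (15,0) -> (29,0) [heading=0, draw]
RT 180: heading 0 -> 180
LT 180: heading 180 -> 0
Final: pos=(29,0), heading=0, 3 segment(s) drawn
Waypoints (4 total):
(0, 0)
(7, 0)
(15, 0)
(29, 0)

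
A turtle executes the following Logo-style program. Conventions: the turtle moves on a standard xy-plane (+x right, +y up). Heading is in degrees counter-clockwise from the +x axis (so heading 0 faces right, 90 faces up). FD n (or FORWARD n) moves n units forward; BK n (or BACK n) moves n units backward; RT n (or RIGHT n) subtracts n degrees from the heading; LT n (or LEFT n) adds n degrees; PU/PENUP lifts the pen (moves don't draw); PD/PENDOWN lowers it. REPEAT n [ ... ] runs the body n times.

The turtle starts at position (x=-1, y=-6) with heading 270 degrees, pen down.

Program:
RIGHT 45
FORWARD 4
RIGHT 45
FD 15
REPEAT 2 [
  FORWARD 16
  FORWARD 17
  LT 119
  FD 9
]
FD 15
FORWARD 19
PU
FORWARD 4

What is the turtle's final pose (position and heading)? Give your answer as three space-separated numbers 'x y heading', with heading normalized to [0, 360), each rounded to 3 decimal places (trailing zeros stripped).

Answer: -6.56 -5.704 58

Derivation:
Executing turtle program step by step:
Start: pos=(-1,-6), heading=270, pen down
RT 45: heading 270 -> 225
FD 4: (-1,-6) -> (-3.828,-8.828) [heading=225, draw]
RT 45: heading 225 -> 180
FD 15: (-3.828,-8.828) -> (-18.828,-8.828) [heading=180, draw]
REPEAT 2 [
  -- iteration 1/2 --
  FD 16: (-18.828,-8.828) -> (-34.828,-8.828) [heading=180, draw]
  FD 17: (-34.828,-8.828) -> (-51.828,-8.828) [heading=180, draw]
  LT 119: heading 180 -> 299
  FD 9: (-51.828,-8.828) -> (-47.465,-16.7) [heading=299, draw]
  -- iteration 2/2 --
  FD 16: (-47.465,-16.7) -> (-39.708,-30.694) [heading=299, draw]
  FD 17: (-39.708,-30.694) -> (-31.466,-45.562) [heading=299, draw]
  LT 119: heading 299 -> 58
  FD 9: (-31.466,-45.562) -> (-26.697,-37.93) [heading=58, draw]
]
FD 15: (-26.697,-37.93) -> (-18.748,-25.209) [heading=58, draw]
FD 19: (-18.748,-25.209) -> (-8.68,-9.096) [heading=58, draw]
PU: pen up
FD 4: (-8.68,-9.096) -> (-6.56,-5.704) [heading=58, move]
Final: pos=(-6.56,-5.704), heading=58, 10 segment(s) drawn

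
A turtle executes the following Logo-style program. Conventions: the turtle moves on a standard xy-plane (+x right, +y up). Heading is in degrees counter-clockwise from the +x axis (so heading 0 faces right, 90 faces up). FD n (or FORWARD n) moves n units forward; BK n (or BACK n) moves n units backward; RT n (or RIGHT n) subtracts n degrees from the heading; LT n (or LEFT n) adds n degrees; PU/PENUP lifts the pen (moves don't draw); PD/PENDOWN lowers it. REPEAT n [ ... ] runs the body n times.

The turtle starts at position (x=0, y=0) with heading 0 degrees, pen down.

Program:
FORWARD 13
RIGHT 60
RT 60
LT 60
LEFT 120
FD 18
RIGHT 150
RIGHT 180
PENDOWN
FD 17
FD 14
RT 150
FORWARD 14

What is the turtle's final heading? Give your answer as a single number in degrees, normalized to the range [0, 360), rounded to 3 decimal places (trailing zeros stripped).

Executing turtle program step by step:
Start: pos=(0,0), heading=0, pen down
FD 13: (0,0) -> (13,0) [heading=0, draw]
RT 60: heading 0 -> 300
RT 60: heading 300 -> 240
LT 60: heading 240 -> 300
LT 120: heading 300 -> 60
FD 18: (13,0) -> (22,15.588) [heading=60, draw]
RT 150: heading 60 -> 270
RT 180: heading 270 -> 90
PD: pen down
FD 17: (22,15.588) -> (22,32.588) [heading=90, draw]
FD 14: (22,32.588) -> (22,46.588) [heading=90, draw]
RT 150: heading 90 -> 300
FD 14: (22,46.588) -> (29,34.464) [heading=300, draw]
Final: pos=(29,34.464), heading=300, 5 segment(s) drawn

Answer: 300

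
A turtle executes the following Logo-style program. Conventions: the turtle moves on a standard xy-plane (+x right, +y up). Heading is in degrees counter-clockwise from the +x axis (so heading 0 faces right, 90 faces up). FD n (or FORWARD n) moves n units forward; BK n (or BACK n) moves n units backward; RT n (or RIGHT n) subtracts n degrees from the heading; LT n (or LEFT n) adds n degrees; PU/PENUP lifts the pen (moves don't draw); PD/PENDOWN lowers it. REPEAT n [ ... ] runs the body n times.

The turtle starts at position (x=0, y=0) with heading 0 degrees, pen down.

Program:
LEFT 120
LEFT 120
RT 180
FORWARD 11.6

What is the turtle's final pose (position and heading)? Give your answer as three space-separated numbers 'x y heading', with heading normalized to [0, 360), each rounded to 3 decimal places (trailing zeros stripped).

Executing turtle program step by step:
Start: pos=(0,0), heading=0, pen down
LT 120: heading 0 -> 120
LT 120: heading 120 -> 240
RT 180: heading 240 -> 60
FD 11.6: (0,0) -> (5.8,10.046) [heading=60, draw]
Final: pos=(5.8,10.046), heading=60, 1 segment(s) drawn

Answer: 5.8 10.046 60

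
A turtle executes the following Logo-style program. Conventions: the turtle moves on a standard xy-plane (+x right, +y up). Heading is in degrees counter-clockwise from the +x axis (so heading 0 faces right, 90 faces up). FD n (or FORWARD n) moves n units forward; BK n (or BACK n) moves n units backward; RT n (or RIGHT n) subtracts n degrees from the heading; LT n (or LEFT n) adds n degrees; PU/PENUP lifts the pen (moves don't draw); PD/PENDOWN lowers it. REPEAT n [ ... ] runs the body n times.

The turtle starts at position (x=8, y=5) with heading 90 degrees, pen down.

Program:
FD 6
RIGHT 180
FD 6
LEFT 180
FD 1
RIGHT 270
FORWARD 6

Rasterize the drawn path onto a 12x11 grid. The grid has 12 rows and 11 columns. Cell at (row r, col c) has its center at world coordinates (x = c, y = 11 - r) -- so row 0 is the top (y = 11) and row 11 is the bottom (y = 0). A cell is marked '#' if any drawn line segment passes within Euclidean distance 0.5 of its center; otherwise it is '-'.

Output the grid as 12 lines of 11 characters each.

Segment 0: (8,5) -> (8,11)
Segment 1: (8,11) -> (8,5)
Segment 2: (8,5) -> (8,6)
Segment 3: (8,6) -> (2,6)

Answer: --------#--
--------#--
--------#--
--------#--
--------#--
--#######--
--------#--
-----------
-----------
-----------
-----------
-----------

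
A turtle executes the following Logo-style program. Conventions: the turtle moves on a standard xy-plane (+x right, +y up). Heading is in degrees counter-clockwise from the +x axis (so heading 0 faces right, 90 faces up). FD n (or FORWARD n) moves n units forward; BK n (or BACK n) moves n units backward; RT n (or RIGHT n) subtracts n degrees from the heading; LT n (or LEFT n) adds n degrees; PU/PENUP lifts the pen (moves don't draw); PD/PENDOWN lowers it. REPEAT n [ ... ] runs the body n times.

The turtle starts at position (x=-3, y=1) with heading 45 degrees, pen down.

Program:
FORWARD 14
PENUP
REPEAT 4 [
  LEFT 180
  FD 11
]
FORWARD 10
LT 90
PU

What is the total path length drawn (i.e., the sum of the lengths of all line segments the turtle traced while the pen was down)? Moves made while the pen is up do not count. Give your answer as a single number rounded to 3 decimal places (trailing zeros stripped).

Executing turtle program step by step:
Start: pos=(-3,1), heading=45, pen down
FD 14: (-3,1) -> (6.899,10.899) [heading=45, draw]
PU: pen up
REPEAT 4 [
  -- iteration 1/4 --
  LT 180: heading 45 -> 225
  FD 11: (6.899,10.899) -> (-0.879,3.121) [heading=225, move]
  -- iteration 2/4 --
  LT 180: heading 225 -> 45
  FD 11: (-0.879,3.121) -> (6.899,10.899) [heading=45, move]
  -- iteration 3/4 --
  LT 180: heading 45 -> 225
  FD 11: (6.899,10.899) -> (-0.879,3.121) [heading=225, move]
  -- iteration 4/4 --
  LT 180: heading 225 -> 45
  FD 11: (-0.879,3.121) -> (6.899,10.899) [heading=45, move]
]
FD 10: (6.899,10.899) -> (13.971,17.971) [heading=45, move]
LT 90: heading 45 -> 135
PU: pen up
Final: pos=(13.971,17.971), heading=135, 1 segment(s) drawn

Segment lengths:
  seg 1: (-3,1) -> (6.899,10.899), length = 14
Total = 14

Answer: 14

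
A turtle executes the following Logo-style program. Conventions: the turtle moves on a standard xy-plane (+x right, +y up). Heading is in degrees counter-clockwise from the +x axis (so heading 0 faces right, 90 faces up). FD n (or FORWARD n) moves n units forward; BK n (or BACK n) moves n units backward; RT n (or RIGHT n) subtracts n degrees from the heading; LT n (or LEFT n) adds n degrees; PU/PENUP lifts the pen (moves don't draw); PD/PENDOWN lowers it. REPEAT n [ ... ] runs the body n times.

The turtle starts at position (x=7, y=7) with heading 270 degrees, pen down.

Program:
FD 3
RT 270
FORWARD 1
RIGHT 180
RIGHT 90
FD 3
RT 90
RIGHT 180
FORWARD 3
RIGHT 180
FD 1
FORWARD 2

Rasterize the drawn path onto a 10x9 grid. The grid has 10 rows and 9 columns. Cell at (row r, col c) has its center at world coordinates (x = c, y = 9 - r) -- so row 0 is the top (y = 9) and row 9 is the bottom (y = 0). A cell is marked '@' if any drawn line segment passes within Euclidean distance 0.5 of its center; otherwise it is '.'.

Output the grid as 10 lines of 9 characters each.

Answer: .........
.........
.....@@@@
.......@@
.......@@
.......@@
.........
.........
.........
.........

Derivation:
Segment 0: (7,7) -> (7,4)
Segment 1: (7,4) -> (8,4)
Segment 2: (8,4) -> (8,7)
Segment 3: (8,7) -> (5,7)
Segment 4: (5,7) -> (6,7)
Segment 5: (6,7) -> (8,7)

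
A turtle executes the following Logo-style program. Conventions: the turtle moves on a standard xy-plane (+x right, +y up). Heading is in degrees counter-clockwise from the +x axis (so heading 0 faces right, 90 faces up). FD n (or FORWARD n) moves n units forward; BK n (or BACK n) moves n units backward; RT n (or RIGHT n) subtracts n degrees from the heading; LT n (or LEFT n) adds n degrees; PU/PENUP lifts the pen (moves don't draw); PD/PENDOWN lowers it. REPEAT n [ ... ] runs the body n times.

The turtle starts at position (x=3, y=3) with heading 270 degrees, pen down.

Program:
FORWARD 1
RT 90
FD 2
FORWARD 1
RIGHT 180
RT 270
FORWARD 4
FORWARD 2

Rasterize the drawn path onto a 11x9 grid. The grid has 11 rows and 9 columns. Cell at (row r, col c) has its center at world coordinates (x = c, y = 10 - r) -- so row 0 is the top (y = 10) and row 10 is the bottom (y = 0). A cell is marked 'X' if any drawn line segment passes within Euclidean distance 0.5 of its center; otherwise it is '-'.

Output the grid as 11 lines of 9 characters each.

Answer: ---------
---------
X--------
X--------
X--------
X--------
X--------
X--X-----
XXXX-----
---------
---------

Derivation:
Segment 0: (3,3) -> (3,2)
Segment 1: (3,2) -> (1,2)
Segment 2: (1,2) -> (0,2)
Segment 3: (0,2) -> (-0,6)
Segment 4: (-0,6) -> (-0,8)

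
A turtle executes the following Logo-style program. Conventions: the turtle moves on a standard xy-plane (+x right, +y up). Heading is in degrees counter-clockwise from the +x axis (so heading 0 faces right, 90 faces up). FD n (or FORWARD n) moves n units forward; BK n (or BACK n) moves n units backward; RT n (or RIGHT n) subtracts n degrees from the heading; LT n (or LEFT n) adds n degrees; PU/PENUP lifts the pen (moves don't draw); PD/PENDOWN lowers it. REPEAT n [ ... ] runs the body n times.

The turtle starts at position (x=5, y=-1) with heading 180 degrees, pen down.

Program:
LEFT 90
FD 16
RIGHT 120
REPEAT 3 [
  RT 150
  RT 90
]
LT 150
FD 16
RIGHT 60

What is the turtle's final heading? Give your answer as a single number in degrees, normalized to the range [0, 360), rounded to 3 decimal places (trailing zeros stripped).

Answer: 240

Derivation:
Executing turtle program step by step:
Start: pos=(5,-1), heading=180, pen down
LT 90: heading 180 -> 270
FD 16: (5,-1) -> (5,-17) [heading=270, draw]
RT 120: heading 270 -> 150
REPEAT 3 [
  -- iteration 1/3 --
  RT 150: heading 150 -> 0
  RT 90: heading 0 -> 270
  -- iteration 2/3 --
  RT 150: heading 270 -> 120
  RT 90: heading 120 -> 30
  -- iteration 3/3 --
  RT 150: heading 30 -> 240
  RT 90: heading 240 -> 150
]
LT 150: heading 150 -> 300
FD 16: (5,-17) -> (13,-30.856) [heading=300, draw]
RT 60: heading 300 -> 240
Final: pos=(13,-30.856), heading=240, 2 segment(s) drawn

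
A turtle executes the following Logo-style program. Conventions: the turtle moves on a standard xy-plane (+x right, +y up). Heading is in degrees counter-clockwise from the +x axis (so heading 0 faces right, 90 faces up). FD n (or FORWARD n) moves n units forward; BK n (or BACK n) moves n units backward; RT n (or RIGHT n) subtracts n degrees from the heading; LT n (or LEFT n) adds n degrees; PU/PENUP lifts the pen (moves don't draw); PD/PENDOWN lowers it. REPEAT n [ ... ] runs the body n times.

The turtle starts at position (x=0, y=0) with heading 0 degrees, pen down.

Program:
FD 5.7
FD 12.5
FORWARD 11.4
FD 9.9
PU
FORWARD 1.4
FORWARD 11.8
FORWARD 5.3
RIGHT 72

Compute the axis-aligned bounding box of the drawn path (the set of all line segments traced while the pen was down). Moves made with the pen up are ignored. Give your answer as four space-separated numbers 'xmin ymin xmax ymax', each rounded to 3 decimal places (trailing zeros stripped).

Executing turtle program step by step:
Start: pos=(0,0), heading=0, pen down
FD 5.7: (0,0) -> (5.7,0) [heading=0, draw]
FD 12.5: (5.7,0) -> (18.2,0) [heading=0, draw]
FD 11.4: (18.2,0) -> (29.6,0) [heading=0, draw]
FD 9.9: (29.6,0) -> (39.5,0) [heading=0, draw]
PU: pen up
FD 1.4: (39.5,0) -> (40.9,0) [heading=0, move]
FD 11.8: (40.9,0) -> (52.7,0) [heading=0, move]
FD 5.3: (52.7,0) -> (58,0) [heading=0, move]
RT 72: heading 0 -> 288
Final: pos=(58,0), heading=288, 4 segment(s) drawn

Segment endpoints: x in {0, 5.7, 18.2, 29.6, 39.5}, y in {0}
xmin=0, ymin=0, xmax=39.5, ymax=0

Answer: 0 0 39.5 0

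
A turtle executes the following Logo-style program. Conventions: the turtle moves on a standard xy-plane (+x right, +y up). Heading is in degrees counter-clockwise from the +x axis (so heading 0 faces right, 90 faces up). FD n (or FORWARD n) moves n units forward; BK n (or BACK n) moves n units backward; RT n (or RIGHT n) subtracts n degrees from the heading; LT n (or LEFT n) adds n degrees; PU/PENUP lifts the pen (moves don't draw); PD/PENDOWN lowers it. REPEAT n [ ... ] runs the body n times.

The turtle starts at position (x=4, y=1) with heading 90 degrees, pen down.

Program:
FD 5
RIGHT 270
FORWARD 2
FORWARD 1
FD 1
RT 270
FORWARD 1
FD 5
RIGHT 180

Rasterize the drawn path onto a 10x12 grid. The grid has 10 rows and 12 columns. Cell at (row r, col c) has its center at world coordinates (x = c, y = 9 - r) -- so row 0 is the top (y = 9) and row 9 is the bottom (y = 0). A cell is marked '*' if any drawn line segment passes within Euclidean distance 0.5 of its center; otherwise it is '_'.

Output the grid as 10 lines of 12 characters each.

Segment 0: (4,1) -> (4,6)
Segment 1: (4,6) -> (2,6)
Segment 2: (2,6) -> (1,6)
Segment 3: (1,6) -> (0,6)
Segment 4: (0,6) -> (0,5)
Segment 5: (0,5) -> (0,0)

Answer: ____________
____________
____________
*****_______
*___*_______
*___*_______
*___*_______
*___*_______
*___*_______
*___________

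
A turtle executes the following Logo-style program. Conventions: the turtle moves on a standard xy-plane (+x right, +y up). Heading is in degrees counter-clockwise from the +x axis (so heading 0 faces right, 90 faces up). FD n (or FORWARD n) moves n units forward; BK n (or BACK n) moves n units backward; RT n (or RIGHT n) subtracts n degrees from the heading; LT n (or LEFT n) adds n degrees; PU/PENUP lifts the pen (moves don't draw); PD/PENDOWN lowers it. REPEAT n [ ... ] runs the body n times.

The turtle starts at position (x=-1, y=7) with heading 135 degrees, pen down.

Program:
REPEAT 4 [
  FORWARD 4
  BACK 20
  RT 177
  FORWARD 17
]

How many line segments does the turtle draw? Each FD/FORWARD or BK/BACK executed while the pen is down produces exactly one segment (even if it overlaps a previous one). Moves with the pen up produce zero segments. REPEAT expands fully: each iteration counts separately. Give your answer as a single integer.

Executing turtle program step by step:
Start: pos=(-1,7), heading=135, pen down
REPEAT 4 [
  -- iteration 1/4 --
  FD 4: (-1,7) -> (-3.828,9.828) [heading=135, draw]
  BK 20: (-3.828,9.828) -> (10.314,-4.314) [heading=135, draw]
  RT 177: heading 135 -> 318
  FD 17: (10.314,-4.314) -> (22.947,-15.689) [heading=318, draw]
  -- iteration 2/4 --
  FD 4: (22.947,-15.689) -> (25.92,-18.365) [heading=318, draw]
  BK 20: (25.92,-18.365) -> (11.057,-4.983) [heading=318, draw]
  RT 177: heading 318 -> 141
  FD 17: (11.057,-4.983) -> (-2.155,5.716) [heading=141, draw]
  -- iteration 3/4 --
  FD 4: (-2.155,5.716) -> (-5.263,8.233) [heading=141, draw]
  BK 20: (-5.263,8.233) -> (10.28,-4.354) [heading=141, draw]
  RT 177: heading 141 -> 324
  FD 17: (10.28,-4.354) -> (24.033,-14.346) [heading=324, draw]
  -- iteration 4/4 --
  FD 4: (24.033,-14.346) -> (27.269,-16.697) [heading=324, draw]
  BK 20: (27.269,-16.697) -> (11.089,-4.941) [heading=324, draw]
  RT 177: heading 324 -> 147
  FD 17: (11.089,-4.941) -> (-3.169,4.318) [heading=147, draw]
]
Final: pos=(-3.169,4.318), heading=147, 12 segment(s) drawn
Segments drawn: 12

Answer: 12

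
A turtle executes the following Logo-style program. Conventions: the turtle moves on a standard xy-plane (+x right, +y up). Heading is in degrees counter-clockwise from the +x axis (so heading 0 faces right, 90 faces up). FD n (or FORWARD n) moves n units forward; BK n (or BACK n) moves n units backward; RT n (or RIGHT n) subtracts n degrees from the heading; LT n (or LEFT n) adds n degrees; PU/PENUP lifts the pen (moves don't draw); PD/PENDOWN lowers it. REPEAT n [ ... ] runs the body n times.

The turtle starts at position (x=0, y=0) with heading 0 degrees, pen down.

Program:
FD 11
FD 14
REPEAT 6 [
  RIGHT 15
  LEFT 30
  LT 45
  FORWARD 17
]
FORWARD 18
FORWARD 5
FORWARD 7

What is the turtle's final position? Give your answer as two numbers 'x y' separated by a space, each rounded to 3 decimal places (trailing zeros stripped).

Executing turtle program step by step:
Start: pos=(0,0), heading=0, pen down
FD 11: (0,0) -> (11,0) [heading=0, draw]
FD 14: (11,0) -> (25,0) [heading=0, draw]
REPEAT 6 [
  -- iteration 1/6 --
  RT 15: heading 0 -> 345
  LT 30: heading 345 -> 15
  LT 45: heading 15 -> 60
  FD 17: (25,0) -> (33.5,14.722) [heading=60, draw]
  -- iteration 2/6 --
  RT 15: heading 60 -> 45
  LT 30: heading 45 -> 75
  LT 45: heading 75 -> 120
  FD 17: (33.5,14.722) -> (25,29.445) [heading=120, draw]
  -- iteration 3/6 --
  RT 15: heading 120 -> 105
  LT 30: heading 105 -> 135
  LT 45: heading 135 -> 180
  FD 17: (25,29.445) -> (8,29.445) [heading=180, draw]
  -- iteration 4/6 --
  RT 15: heading 180 -> 165
  LT 30: heading 165 -> 195
  LT 45: heading 195 -> 240
  FD 17: (8,29.445) -> (-0.5,14.722) [heading=240, draw]
  -- iteration 5/6 --
  RT 15: heading 240 -> 225
  LT 30: heading 225 -> 255
  LT 45: heading 255 -> 300
  FD 17: (-0.5,14.722) -> (8,0) [heading=300, draw]
  -- iteration 6/6 --
  RT 15: heading 300 -> 285
  LT 30: heading 285 -> 315
  LT 45: heading 315 -> 0
  FD 17: (8,0) -> (25,0) [heading=0, draw]
]
FD 18: (25,0) -> (43,0) [heading=0, draw]
FD 5: (43,0) -> (48,0) [heading=0, draw]
FD 7: (48,0) -> (55,0) [heading=0, draw]
Final: pos=(55,0), heading=0, 11 segment(s) drawn

Answer: 55 0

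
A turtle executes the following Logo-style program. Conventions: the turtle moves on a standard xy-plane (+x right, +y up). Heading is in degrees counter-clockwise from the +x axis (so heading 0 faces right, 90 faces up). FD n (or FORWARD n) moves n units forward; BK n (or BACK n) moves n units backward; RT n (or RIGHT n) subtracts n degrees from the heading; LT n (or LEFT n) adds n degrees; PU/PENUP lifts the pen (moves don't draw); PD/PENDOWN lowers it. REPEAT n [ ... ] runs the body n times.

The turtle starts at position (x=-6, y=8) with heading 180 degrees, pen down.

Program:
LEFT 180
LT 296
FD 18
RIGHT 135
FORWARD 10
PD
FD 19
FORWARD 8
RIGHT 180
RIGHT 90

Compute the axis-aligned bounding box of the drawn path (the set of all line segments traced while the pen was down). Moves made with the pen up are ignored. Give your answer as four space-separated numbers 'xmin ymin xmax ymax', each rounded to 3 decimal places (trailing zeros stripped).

Answer: -33.094 -8.178 1.891 8

Derivation:
Executing turtle program step by step:
Start: pos=(-6,8), heading=180, pen down
LT 180: heading 180 -> 0
LT 296: heading 0 -> 296
FD 18: (-6,8) -> (1.891,-8.178) [heading=296, draw]
RT 135: heading 296 -> 161
FD 10: (1.891,-8.178) -> (-7.565,-4.923) [heading=161, draw]
PD: pen down
FD 19: (-7.565,-4.923) -> (-25.529,1.263) [heading=161, draw]
FD 8: (-25.529,1.263) -> (-33.094,3.868) [heading=161, draw]
RT 180: heading 161 -> 341
RT 90: heading 341 -> 251
Final: pos=(-33.094,3.868), heading=251, 4 segment(s) drawn

Segment endpoints: x in {-33.094, -25.529, -7.565, -6, 1.891}, y in {-8.178, -4.923, 1.263, 3.868, 8}
xmin=-33.094, ymin=-8.178, xmax=1.891, ymax=8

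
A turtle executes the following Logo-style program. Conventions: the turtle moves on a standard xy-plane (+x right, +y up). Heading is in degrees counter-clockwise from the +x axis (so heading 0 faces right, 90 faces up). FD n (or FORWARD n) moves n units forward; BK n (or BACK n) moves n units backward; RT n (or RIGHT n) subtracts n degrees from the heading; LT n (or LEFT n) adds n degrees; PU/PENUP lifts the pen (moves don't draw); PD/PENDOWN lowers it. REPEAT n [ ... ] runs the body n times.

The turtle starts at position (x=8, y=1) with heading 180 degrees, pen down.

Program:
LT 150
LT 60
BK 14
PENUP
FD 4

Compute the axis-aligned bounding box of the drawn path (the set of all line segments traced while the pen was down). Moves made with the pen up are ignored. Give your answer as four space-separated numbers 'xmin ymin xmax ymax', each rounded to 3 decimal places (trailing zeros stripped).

Answer: -4.124 -6 8 1

Derivation:
Executing turtle program step by step:
Start: pos=(8,1), heading=180, pen down
LT 150: heading 180 -> 330
LT 60: heading 330 -> 30
BK 14: (8,1) -> (-4.124,-6) [heading=30, draw]
PU: pen up
FD 4: (-4.124,-6) -> (-0.66,-4) [heading=30, move]
Final: pos=(-0.66,-4), heading=30, 1 segment(s) drawn

Segment endpoints: x in {-4.124, 8}, y in {-6, 1}
xmin=-4.124, ymin=-6, xmax=8, ymax=1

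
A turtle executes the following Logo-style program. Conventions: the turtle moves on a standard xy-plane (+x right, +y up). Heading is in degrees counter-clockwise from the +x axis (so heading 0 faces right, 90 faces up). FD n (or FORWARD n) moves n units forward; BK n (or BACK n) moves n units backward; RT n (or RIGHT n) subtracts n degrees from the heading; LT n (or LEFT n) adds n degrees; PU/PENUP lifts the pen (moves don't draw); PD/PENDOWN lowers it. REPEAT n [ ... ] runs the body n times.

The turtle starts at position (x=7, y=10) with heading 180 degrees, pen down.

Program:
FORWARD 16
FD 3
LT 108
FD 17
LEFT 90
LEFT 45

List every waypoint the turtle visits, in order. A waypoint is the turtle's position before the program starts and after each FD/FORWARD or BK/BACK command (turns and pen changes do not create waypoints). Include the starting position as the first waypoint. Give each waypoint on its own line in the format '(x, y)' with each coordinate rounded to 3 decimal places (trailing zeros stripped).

Executing turtle program step by step:
Start: pos=(7,10), heading=180, pen down
FD 16: (7,10) -> (-9,10) [heading=180, draw]
FD 3: (-9,10) -> (-12,10) [heading=180, draw]
LT 108: heading 180 -> 288
FD 17: (-12,10) -> (-6.747,-6.168) [heading=288, draw]
LT 90: heading 288 -> 18
LT 45: heading 18 -> 63
Final: pos=(-6.747,-6.168), heading=63, 3 segment(s) drawn
Waypoints (4 total):
(7, 10)
(-9, 10)
(-12, 10)
(-6.747, -6.168)

Answer: (7, 10)
(-9, 10)
(-12, 10)
(-6.747, -6.168)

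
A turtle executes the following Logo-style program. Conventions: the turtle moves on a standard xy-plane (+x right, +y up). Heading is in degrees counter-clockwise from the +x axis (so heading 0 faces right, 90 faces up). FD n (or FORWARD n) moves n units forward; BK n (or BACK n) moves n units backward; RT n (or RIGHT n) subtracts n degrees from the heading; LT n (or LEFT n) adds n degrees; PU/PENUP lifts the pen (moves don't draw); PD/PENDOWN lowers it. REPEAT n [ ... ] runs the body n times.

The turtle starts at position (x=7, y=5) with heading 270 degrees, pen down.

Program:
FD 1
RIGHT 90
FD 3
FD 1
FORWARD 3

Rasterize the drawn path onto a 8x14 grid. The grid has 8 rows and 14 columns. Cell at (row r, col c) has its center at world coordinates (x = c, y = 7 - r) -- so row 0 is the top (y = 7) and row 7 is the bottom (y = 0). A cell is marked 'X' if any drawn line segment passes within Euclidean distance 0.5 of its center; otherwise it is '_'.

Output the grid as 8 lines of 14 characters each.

Answer: ______________
______________
_______X______
XXXXXXXX______
______________
______________
______________
______________

Derivation:
Segment 0: (7,5) -> (7,4)
Segment 1: (7,4) -> (4,4)
Segment 2: (4,4) -> (3,4)
Segment 3: (3,4) -> (0,4)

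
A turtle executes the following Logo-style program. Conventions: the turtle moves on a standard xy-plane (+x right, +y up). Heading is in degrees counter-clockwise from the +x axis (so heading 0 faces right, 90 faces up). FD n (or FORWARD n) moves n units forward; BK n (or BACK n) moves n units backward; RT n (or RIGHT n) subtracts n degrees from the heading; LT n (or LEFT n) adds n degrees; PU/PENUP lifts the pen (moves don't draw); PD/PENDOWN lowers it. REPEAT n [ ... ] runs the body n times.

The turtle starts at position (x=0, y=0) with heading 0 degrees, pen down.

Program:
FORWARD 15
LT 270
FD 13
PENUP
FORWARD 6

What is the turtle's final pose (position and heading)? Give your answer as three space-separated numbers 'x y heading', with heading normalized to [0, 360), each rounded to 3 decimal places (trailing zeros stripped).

Answer: 15 -19 270

Derivation:
Executing turtle program step by step:
Start: pos=(0,0), heading=0, pen down
FD 15: (0,0) -> (15,0) [heading=0, draw]
LT 270: heading 0 -> 270
FD 13: (15,0) -> (15,-13) [heading=270, draw]
PU: pen up
FD 6: (15,-13) -> (15,-19) [heading=270, move]
Final: pos=(15,-19), heading=270, 2 segment(s) drawn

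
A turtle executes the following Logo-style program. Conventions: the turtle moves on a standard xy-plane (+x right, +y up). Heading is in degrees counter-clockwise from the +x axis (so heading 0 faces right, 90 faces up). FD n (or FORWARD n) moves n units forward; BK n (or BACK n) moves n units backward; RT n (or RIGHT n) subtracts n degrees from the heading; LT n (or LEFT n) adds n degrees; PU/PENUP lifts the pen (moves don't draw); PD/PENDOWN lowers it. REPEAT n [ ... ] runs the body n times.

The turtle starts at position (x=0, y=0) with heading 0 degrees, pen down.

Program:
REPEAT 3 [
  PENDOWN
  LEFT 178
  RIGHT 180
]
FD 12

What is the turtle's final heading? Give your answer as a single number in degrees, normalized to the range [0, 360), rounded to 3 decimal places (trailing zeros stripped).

Executing turtle program step by step:
Start: pos=(0,0), heading=0, pen down
REPEAT 3 [
  -- iteration 1/3 --
  PD: pen down
  LT 178: heading 0 -> 178
  RT 180: heading 178 -> 358
  -- iteration 2/3 --
  PD: pen down
  LT 178: heading 358 -> 176
  RT 180: heading 176 -> 356
  -- iteration 3/3 --
  PD: pen down
  LT 178: heading 356 -> 174
  RT 180: heading 174 -> 354
]
FD 12: (0,0) -> (11.934,-1.254) [heading=354, draw]
Final: pos=(11.934,-1.254), heading=354, 1 segment(s) drawn

Answer: 354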